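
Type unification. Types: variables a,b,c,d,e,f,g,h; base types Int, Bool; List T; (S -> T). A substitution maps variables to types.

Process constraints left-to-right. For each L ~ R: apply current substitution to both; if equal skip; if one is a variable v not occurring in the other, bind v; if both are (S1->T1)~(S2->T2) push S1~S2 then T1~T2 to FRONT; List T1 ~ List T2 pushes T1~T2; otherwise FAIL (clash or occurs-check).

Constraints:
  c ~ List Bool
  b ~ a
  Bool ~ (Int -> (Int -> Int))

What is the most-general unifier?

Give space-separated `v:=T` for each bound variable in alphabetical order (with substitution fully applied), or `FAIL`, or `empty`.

step 1: unify c ~ List Bool  [subst: {-} | 2 pending]
  bind c := List Bool
step 2: unify b ~ a  [subst: {c:=List Bool} | 1 pending]
  bind b := a
step 3: unify Bool ~ (Int -> (Int -> Int))  [subst: {c:=List Bool, b:=a} | 0 pending]
  clash: Bool vs (Int -> (Int -> Int))

Answer: FAIL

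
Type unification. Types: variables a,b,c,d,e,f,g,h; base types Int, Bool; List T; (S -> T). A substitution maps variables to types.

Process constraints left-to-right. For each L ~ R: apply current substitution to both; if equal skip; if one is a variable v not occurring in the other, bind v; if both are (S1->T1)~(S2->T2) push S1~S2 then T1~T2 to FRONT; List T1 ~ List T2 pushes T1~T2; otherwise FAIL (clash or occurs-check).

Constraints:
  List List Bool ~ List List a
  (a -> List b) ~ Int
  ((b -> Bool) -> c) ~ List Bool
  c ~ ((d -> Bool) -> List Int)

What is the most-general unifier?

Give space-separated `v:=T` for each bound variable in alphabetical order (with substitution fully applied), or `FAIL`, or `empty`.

step 1: unify List List Bool ~ List List a  [subst: {-} | 3 pending]
  -> decompose List: push List Bool~List a
step 2: unify List Bool ~ List a  [subst: {-} | 3 pending]
  -> decompose List: push Bool~a
step 3: unify Bool ~ a  [subst: {-} | 3 pending]
  bind a := Bool
step 4: unify (Bool -> List b) ~ Int  [subst: {a:=Bool} | 2 pending]
  clash: (Bool -> List b) vs Int

Answer: FAIL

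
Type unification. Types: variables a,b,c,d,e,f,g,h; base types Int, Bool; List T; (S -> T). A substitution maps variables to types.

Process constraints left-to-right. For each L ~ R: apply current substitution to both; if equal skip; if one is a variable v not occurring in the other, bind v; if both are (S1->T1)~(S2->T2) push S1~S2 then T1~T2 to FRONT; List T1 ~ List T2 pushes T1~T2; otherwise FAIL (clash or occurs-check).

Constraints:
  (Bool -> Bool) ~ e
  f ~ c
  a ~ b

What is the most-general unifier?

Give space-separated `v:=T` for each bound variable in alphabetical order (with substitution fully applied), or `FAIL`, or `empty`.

Answer: a:=b e:=(Bool -> Bool) f:=c

Derivation:
step 1: unify (Bool -> Bool) ~ e  [subst: {-} | 2 pending]
  bind e := (Bool -> Bool)
step 2: unify f ~ c  [subst: {e:=(Bool -> Bool)} | 1 pending]
  bind f := c
step 3: unify a ~ b  [subst: {e:=(Bool -> Bool), f:=c} | 0 pending]
  bind a := b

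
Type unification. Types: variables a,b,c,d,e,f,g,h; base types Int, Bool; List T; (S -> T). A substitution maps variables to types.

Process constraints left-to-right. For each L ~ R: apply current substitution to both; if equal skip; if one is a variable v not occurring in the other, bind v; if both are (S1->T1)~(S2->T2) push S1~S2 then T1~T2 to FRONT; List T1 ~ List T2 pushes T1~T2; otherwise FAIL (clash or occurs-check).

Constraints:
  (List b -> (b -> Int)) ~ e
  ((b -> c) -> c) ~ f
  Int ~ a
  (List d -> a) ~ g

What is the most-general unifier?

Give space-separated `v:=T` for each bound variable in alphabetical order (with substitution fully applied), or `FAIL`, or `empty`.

Answer: a:=Int e:=(List b -> (b -> Int)) f:=((b -> c) -> c) g:=(List d -> Int)

Derivation:
step 1: unify (List b -> (b -> Int)) ~ e  [subst: {-} | 3 pending]
  bind e := (List b -> (b -> Int))
step 2: unify ((b -> c) -> c) ~ f  [subst: {e:=(List b -> (b -> Int))} | 2 pending]
  bind f := ((b -> c) -> c)
step 3: unify Int ~ a  [subst: {e:=(List b -> (b -> Int)), f:=((b -> c) -> c)} | 1 pending]
  bind a := Int
step 4: unify (List d -> Int) ~ g  [subst: {e:=(List b -> (b -> Int)), f:=((b -> c) -> c), a:=Int} | 0 pending]
  bind g := (List d -> Int)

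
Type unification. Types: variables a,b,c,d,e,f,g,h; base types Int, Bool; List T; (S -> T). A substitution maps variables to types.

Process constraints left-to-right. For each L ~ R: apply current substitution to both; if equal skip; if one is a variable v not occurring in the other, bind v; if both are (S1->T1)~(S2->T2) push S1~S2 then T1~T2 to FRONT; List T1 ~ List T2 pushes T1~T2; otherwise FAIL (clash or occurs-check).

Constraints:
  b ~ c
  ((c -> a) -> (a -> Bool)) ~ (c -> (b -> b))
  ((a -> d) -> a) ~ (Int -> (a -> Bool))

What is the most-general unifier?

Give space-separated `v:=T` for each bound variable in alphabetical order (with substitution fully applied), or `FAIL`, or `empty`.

Answer: FAIL

Derivation:
step 1: unify b ~ c  [subst: {-} | 2 pending]
  bind b := c
step 2: unify ((c -> a) -> (a -> Bool)) ~ (c -> (c -> c))  [subst: {b:=c} | 1 pending]
  -> decompose arrow: push (c -> a)~c, (a -> Bool)~(c -> c)
step 3: unify (c -> a) ~ c  [subst: {b:=c} | 2 pending]
  occurs-check fail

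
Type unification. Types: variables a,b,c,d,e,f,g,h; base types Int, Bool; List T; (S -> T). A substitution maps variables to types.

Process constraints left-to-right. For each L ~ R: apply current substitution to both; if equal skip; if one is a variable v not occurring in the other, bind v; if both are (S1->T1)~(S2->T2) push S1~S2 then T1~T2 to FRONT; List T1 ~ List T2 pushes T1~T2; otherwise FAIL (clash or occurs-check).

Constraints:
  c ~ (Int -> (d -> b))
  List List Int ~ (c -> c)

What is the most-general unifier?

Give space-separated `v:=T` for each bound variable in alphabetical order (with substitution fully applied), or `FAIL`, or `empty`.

step 1: unify c ~ (Int -> (d -> b))  [subst: {-} | 1 pending]
  bind c := (Int -> (d -> b))
step 2: unify List List Int ~ ((Int -> (d -> b)) -> (Int -> (d -> b)))  [subst: {c:=(Int -> (d -> b))} | 0 pending]
  clash: List List Int vs ((Int -> (d -> b)) -> (Int -> (d -> b)))

Answer: FAIL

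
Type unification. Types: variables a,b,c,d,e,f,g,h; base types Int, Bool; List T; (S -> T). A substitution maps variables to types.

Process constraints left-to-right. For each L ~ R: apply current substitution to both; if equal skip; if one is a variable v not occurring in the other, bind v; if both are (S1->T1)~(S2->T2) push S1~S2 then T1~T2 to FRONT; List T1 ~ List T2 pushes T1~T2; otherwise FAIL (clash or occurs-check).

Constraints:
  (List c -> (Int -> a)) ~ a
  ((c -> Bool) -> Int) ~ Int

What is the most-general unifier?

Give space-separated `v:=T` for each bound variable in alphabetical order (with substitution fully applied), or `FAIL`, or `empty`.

Answer: FAIL

Derivation:
step 1: unify (List c -> (Int -> a)) ~ a  [subst: {-} | 1 pending]
  occurs-check fail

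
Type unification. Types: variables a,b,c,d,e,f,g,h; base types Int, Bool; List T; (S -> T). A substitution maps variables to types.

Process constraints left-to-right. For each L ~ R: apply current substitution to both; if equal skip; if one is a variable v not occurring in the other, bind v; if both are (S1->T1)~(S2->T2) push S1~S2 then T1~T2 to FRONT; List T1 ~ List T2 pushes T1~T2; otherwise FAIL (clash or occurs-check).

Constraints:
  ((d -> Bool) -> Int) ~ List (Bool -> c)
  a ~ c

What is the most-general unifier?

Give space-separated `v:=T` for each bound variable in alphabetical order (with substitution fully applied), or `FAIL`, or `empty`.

Answer: FAIL

Derivation:
step 1: unify ((d -> Bool) -> Int) ~ List (Bool -> c)  [subst: {-} | 1 pending]
  clash: ((d -> Bool) -> Int) vs List (Bool -> c)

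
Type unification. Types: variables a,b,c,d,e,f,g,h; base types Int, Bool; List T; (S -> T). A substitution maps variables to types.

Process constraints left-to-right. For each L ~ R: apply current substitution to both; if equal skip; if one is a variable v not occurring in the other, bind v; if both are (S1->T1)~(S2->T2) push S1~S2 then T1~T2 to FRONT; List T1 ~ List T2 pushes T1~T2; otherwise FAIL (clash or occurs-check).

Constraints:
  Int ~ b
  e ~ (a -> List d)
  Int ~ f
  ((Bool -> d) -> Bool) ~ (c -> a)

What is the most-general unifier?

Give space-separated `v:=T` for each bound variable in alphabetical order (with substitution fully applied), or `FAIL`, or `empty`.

Answer: a:=Bool b:=Int c:=(Bool -> d) e:=(Bool -> List d) f:=Int

Derivation:
step 1: unify Int ~ b  [subst: {-} | 3 pending]
  bind b := Int
step 2: unify e ~ (a -> List d)  [subst: {b:=Int} | 2 pending]
  bind e := (a -> List d)
step 3: unify Int ~ f  [subst: {b:=Int, e:=(a -> List d)} | 1 pending]
  bind f := Int
step 4: unify ((Bool -> d) -> Bool) ~ (c -> a)  [subst: {b:=Int, e:=(a -> List d), f:=Int} | 0 pending]
  -> decompose arrow: push (Bool -> d)~c, Bool~a
step 5: unify (Bool -> d) ~ c  [subst: {b:=Int, e:=(a -> List d), f:=Int} | 1 pending]
  bind c := (Bool -> d)
step 6: unify Bool ~ a  [subst: {b:=Int, e:=(a -> List d), f:=Int, c:=(Bool -> d)} | 0 pending]
  bind a := Bool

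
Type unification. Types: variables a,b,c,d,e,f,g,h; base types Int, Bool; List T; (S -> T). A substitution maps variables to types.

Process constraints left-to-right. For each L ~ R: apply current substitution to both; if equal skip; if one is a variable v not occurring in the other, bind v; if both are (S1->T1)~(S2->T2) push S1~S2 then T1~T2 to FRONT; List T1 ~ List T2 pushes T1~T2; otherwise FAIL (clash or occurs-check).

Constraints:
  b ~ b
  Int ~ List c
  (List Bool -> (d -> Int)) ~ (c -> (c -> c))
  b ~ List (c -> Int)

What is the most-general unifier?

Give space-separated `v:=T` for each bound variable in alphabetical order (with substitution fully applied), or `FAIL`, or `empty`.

Answer: FAIL

Derivation:
step 1: unify b ~ b  [subst: {-} | 3 pending]
  -> identical, skip
step 2: unify Int ~ List c  [subst: {-} | 2 pending]
  clash: Int vs List c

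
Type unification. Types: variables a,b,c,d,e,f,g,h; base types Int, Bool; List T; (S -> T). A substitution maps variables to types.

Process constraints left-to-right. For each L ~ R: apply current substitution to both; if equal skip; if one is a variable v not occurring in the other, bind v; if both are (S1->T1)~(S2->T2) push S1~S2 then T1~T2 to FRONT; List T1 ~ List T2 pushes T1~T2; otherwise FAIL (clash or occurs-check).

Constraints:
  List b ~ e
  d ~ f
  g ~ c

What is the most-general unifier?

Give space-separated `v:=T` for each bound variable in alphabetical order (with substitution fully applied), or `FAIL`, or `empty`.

step 1: unify List b ~ e  [subst: {-} | 2 pending]
  bind e := List b
step 2: unify d ~ f  [subst: {e:=List b} | 1 pending]
  bind d := f
step 3: unify g ~ c  [subst: {e:=List b, d:=f} | 0 pending]
  bind g := c

Answer: d:=f e:=List b g:=c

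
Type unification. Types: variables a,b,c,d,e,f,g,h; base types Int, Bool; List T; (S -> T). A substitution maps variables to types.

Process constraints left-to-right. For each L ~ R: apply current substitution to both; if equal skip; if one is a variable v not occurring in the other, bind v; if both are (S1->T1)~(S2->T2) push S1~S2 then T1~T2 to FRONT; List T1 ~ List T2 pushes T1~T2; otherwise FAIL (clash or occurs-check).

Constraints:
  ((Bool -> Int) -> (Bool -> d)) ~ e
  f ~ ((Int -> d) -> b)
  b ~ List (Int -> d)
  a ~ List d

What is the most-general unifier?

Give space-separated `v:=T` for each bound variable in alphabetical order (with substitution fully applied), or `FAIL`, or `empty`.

Answer: a:=List d b:=List (Int -> d) e:=((Bool -> Int) -> (Bool -> d)) f:=((Int -> d) -> List (Int -> d))

Derivation:
step 1: unify ((Bool -> Int) -> (Bool -> d)) ~ e  [subst: {-} | 3 pending]
  bind e := ((Bool -> Int) -> (Bool -> d))
step 2: unify f ~ ((Int -> d) -> b)  [subst: {e:=((Bool -> Int) -> (Bool -> d))} | 2 pending]
  bind f := ((Int -> d) -> b)
step 3: unify b ~ List (Int -> d)  [subst: {e:=((Bool -> Int) -> (Bool -> d)), f:=((Int -> d) -> b)} | 1 pending]
  bind b := List (Int -> d)
step 4: unify a ~ List d  [subst: {e:=((Bool -> Int) -> (Bool -> d)), f:=((Int -> d) -> b), b:=List (Int -> d)} | 0 pending]
  bind a := List d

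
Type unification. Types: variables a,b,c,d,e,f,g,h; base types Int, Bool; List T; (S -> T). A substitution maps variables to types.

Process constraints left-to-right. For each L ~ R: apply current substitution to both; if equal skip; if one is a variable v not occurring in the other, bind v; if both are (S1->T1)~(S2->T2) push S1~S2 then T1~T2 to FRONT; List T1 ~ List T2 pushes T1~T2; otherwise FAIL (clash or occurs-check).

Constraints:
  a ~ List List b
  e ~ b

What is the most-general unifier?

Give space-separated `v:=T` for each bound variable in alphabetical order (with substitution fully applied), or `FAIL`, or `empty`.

step 1: unify a ~ List List b  [subst: {-} | 1 pending]
  bind a := List List b
step 2: unify e ~ b  [subst: {a:=List List b} | 0 pending]
  bind e := b

Answer: a:=List List b e:=b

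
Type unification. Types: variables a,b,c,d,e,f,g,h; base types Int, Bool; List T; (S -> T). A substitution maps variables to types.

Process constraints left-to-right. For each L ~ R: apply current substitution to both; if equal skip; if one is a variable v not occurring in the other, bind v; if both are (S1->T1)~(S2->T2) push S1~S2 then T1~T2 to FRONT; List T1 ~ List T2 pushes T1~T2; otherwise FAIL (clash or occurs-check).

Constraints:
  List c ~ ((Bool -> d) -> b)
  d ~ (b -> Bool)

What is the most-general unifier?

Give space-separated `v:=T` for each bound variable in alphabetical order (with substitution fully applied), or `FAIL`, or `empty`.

Answer: FAIL

Derivation:
step 1: unify List c ~ ((Bool -> d) -> b)  [subst: {-} | 1 pending]
  clash: List c vs ((Bool -> d) -> b)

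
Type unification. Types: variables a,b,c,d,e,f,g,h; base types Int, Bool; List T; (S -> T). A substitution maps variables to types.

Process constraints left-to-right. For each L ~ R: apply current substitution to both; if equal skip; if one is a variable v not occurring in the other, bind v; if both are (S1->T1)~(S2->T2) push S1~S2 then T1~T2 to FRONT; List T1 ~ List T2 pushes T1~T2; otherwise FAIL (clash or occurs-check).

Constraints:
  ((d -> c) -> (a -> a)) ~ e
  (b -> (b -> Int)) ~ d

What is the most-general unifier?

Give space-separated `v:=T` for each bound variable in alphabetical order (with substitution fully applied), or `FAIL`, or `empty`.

step 1: unify ((d -> c) -> (a -> a)) ~ e  [subst: {-} | 1 pending]
  bind e := ((d -> c) -> (a -> a))
step 2: unify (b -> (b -> Int)) ~ d  [subst: {e:=((d -> c) -> (a -> a))} | 0 pending]
  bind d := (b -> (b -> Int))

Answer: d:=(b -> (b -> Int)) e:=(((b -> (b -> Int)) -> c) -> (a -> a))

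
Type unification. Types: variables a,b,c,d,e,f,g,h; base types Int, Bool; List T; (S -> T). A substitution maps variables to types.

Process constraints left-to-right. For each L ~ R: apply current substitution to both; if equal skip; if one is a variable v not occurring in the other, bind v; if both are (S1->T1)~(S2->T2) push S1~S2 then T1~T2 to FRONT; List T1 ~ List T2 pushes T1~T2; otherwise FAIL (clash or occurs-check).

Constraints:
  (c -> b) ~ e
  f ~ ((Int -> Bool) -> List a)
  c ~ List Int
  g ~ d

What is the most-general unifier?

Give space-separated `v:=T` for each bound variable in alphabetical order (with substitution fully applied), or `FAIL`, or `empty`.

Answer: c:=List Int e:=(List Int -> b) f:=((Int -> Bool) -> List a) g:=d

Derivation:
step 1: unify (c -> b) ~ e  [subst: {-} | 3 pending]
  bind e := (c -> b)
step 2: unify f ~ ((Int -> Bool) -> List a)  [subst: {e:=(c -> b)} | 2 pending]
  bind f := ((Int -> Bool) -> List a)
step 3: unify c ~ List Int  [subst: {e:=(c -> b), f:=((Int -> Bool) -> List a)} | 1 pending]
  bind c := List Int
step 4: unify g ~ d  [subst: {e:=(c -> b), f:=((Int -> Bool) -> List a), c:=List Int} | 0 pending]
  bind g := d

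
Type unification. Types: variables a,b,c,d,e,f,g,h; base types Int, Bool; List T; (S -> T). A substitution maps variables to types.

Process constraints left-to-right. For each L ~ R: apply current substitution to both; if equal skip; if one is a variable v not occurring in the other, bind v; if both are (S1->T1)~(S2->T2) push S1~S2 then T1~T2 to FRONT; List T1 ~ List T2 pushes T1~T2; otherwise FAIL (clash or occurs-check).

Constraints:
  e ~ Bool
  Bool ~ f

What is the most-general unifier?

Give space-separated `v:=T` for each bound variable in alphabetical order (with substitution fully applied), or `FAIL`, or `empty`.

step 1: unify e ~ Bool  [subst: {-} | 1 pending]
  bind e := Bool
step 2: unify Bool ~ f  [subst: {e:=Bool} | 0 pending]
  bind f := Bool

Answer: e:=Bool f:=Bool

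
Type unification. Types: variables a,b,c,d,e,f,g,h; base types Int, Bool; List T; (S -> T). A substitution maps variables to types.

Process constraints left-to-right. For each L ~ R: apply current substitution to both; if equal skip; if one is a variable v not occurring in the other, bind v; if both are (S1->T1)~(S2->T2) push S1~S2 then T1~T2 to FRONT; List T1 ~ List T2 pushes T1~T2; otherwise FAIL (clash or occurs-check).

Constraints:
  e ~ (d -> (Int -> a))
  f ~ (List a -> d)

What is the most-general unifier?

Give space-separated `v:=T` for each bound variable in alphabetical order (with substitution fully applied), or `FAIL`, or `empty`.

Answer: e:=(d -> (Int -> a)) f:=(List a -> d)

Derivation:
step 1: unify e ~ (d -> (Int -> a))  [subst: {-} | 1 pending]
  bind e := (d -> (Int -> a))
step 2: unify f ~ (List a -> d)  [subst: {e:=(d -> (Int -> a))} | 0 pending]
  bind f := (List a -> d)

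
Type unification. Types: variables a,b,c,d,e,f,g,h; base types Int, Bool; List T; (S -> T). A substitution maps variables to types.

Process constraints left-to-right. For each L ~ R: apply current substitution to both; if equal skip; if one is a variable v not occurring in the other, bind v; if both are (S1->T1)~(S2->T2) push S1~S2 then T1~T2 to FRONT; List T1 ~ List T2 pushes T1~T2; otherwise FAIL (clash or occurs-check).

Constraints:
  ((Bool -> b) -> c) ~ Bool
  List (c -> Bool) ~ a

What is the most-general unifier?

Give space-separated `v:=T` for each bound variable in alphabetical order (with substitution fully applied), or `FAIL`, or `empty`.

step 1: unify ((Bool -> b) -> c) ~ Bool  [subst: {-} | 1 pending]
  clash: ((Bool -> b) -> c) vs Bool

Answer: FAIL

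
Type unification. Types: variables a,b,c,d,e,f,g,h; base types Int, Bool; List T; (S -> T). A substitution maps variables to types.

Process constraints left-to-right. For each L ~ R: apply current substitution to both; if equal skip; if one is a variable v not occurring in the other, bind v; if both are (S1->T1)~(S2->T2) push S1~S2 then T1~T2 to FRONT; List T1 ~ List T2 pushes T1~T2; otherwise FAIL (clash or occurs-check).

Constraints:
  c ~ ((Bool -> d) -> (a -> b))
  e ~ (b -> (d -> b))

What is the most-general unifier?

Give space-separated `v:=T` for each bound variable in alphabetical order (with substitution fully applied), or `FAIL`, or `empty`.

step 1: unify c ~ ((Bool -> d) -> (a -> b))  [subst: {-} | 1 pending]
  bind c := ((Bool -> d) -> (a -> b))
step 2: unify e ~ (b -> (d -> b))  [subst: {c:=((Bool -> d) -> (a -> b))} | 0 pending]
  bind e := (b -> (d -> b))

Answer: c:=((Bool -> d) -> (a -> b)) e:=(b -> (d -> b))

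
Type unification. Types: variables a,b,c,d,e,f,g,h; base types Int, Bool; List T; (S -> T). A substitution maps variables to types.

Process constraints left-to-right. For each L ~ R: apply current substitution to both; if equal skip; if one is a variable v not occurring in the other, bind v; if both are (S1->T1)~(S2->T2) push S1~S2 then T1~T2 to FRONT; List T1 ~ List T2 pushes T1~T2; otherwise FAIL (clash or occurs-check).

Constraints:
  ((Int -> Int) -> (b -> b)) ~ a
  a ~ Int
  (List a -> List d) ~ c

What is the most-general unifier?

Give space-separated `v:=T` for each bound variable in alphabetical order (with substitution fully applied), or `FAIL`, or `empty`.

Answer: FAIL

Derivation:
step 1: unify ((Int -> Int) -> (b -> b)) ~ a  [subst: {-} | 2 pending]
  bind a := ((Int -> Int) -> (b -> b))
step 2: unify ((Int -> Int) -> (b -> b)) ~ Int  [subst: {a:=((Int -> Int) -> (b -> b))} | 1 pending]
  clash: ((Int -> Int) -> (b -> b)) vs Int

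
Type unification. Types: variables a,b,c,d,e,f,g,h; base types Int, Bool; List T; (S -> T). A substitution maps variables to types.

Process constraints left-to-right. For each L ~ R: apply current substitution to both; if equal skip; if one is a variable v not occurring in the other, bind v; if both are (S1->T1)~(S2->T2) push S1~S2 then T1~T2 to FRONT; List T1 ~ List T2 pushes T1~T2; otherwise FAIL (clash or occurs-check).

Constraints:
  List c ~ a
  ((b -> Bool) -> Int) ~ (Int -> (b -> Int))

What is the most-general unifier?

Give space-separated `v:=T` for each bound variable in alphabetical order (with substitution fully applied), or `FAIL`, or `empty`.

step 1: unify List c ~ a  [subst: {-} | 1 pending]
  bind a := List c
step 2: unify ((b -> Bool) -> Int) ~ (Int -> (b -> Int))  [subst: {a:=List c} | 0 pending]
  -> decompose arrow: push (b -> Bool)~Int, Int~(b -> Int)
step 3: unify (b -> Bool) ~ Int  [subst: {a:=List c} | 1 pending]
  clash: (b -> Bool) vs Int

Answer: FAIL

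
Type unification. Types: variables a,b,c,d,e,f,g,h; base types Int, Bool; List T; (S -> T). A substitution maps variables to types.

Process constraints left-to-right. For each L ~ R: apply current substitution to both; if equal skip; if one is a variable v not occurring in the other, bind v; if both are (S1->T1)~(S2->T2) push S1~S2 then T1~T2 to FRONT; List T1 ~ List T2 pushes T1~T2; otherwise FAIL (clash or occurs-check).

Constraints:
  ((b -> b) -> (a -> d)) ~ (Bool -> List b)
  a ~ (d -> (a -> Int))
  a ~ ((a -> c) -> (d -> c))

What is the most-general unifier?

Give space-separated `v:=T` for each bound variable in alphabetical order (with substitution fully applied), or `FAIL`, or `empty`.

Answer: FAIL

Derivation:
step 1: unify ((b -> b) -> (a -> d)) ~ (Bool -> List b)  [subst: {-} | 2 pending]
  -> decompose arrow: push (b -> b)~Bool, (a -> d)~List b
step 2: unify (b -> b) ~ Bool  [subst: {-} | 3 pending]
  clash: (b -> b) vs Bool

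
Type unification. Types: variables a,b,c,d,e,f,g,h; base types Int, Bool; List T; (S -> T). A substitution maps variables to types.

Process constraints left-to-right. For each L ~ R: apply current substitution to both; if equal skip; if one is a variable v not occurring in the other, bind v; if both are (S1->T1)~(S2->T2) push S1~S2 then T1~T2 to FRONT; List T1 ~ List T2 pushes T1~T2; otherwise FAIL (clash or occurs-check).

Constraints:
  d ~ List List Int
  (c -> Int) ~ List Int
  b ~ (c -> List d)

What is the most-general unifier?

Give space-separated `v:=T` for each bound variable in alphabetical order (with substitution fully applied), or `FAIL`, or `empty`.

Answer: FAIL

Derivation:
step 1: unify d ~ List List Int  [subst: {-} | 2 pending]
  bind d := List List Int
step 2: unify (c -> Int) ~ List Int  [subst: {d:=List List Int} | 1 pending]
  clash: (c -> Int) vs List Int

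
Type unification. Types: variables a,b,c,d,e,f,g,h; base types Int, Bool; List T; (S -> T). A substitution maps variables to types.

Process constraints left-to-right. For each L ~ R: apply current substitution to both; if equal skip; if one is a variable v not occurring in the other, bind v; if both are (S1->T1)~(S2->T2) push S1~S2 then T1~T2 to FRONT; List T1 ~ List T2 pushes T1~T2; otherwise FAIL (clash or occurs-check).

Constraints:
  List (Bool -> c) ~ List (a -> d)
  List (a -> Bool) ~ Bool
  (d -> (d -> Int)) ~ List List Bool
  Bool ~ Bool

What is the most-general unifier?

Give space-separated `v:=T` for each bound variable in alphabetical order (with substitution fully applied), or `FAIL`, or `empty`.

Answer: FAIL

Derivation:
step 1: unify List (Bool -> c) ~ List (a -> d)  [subst: {-} | 3 pending]
  -> decompose List: push (Bool -> c)~(a -> d)
step 2: unify (Bool -> c) ~ (a -> d)  [subst: {-} | 3 pending]
  -> decompose arrow: push Bool~a, c~d
step 3: unify Bool ~ a  [subst: {-} | 4 pending]
  bind a := Bool
step 4: unify c ~ d  [subst: {a:=Bool} | 3 pending]
  bind c := d
step 5: unify List (Bool -> Bool) ~ Bool  [subst: {a:=Bool, c:=d} | 2 pending]
  clash: List (Bool -> Bool) vs Bool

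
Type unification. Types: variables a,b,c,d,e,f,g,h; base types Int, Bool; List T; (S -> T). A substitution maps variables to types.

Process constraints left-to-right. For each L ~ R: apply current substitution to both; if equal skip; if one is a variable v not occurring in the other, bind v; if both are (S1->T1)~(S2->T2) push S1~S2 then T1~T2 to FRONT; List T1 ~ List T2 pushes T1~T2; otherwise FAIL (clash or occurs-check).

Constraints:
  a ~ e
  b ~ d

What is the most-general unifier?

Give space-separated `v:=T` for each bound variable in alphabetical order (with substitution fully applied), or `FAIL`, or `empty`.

step 1: unify a ~ e  [subst: {-} | 1 pending]
  bind a := e
step 2: unify b ~ d  [subst: {a:=e} | 0 pending]
  bind b := d

Answer: a:=e b:=d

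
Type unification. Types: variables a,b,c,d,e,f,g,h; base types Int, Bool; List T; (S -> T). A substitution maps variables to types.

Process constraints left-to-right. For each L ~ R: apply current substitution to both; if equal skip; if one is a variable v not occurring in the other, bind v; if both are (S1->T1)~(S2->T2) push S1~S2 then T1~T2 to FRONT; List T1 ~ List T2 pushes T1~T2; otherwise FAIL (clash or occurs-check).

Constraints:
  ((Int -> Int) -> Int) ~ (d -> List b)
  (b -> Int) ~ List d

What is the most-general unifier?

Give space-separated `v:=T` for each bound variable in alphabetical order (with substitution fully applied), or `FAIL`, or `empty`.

step 1: unify ((Int -> Int) -> Int) ~ (d -> List b)  [subst: {-} | 1 pending]
  -> decompose arrow: push (Int -> Int)~d, Int~List b
step 2: unify (Int -> Int) ~ d  [subst: {-} | 2 pending]
  bind d := (Int -> Int)
step 3: unify Int ~ List b  [subst: {d:=(Int -> Int)} | 1 pending]
  clash: Int vs List b

Answer: FAIL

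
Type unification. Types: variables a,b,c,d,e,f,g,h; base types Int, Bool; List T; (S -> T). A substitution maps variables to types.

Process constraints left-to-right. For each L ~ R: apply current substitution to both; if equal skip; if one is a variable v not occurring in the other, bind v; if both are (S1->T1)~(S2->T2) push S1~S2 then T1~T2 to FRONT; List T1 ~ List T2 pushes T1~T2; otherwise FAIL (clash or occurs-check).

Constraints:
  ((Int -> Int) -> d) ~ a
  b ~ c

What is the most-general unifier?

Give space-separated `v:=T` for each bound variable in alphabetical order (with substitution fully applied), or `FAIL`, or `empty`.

Answer: a:=((Int -> Int) -> d) b:=c

Derivation:
step 1: unify ((Int -> Int) -> d) ~ a  [subst: {-} | 1 pending]
  bind a := ((Int -> Int) -> d)
step 2: unify b ~ c  [subst: {a:=((Int -> Int) -> d)} | 0 pending]
  bind b := c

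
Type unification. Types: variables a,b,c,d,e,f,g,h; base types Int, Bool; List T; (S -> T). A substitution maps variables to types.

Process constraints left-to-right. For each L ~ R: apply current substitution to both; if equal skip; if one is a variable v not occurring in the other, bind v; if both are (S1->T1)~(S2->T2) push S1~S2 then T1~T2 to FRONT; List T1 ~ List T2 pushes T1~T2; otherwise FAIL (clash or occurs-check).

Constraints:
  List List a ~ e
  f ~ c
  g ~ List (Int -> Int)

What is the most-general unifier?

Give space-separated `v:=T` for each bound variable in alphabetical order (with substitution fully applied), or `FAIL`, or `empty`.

step 1: unify List List a ~ e  [subst: {-} | 2 pending]
  bind e := List List a
step 2: unify f ~ c  [subst: {e:=List List a} | 1 pending]
  bind f := c
step 3: unify g ~ List (Int -> Int)  [subst: {e:=List List a, f:=c} | 0 pending]
  bind g := List (Int -> Int)

Answer: e:=List List a f:=c g:=List (Int -> Int)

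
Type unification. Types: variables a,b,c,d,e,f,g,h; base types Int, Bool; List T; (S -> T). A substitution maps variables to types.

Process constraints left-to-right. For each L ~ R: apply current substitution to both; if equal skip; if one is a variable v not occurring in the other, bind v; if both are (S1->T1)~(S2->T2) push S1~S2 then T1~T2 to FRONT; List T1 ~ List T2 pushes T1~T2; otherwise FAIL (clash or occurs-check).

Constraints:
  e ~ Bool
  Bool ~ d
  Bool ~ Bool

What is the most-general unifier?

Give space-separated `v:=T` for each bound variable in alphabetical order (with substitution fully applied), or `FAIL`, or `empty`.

Answer: d:=Bool e:=Bool

Derivation:
step 1: unify e ~ Bool  [subst: {-} | 2 pending]
  bind e := Bool
step 2: unify Bool ~ d  [subst: {e:=Bool} | 1 pending]
  bind d := Bool
step 3: unify Bool ~ Bool  [subst: {e:=Bool, d:=Bool} | 0 pending]
  -> identical, skip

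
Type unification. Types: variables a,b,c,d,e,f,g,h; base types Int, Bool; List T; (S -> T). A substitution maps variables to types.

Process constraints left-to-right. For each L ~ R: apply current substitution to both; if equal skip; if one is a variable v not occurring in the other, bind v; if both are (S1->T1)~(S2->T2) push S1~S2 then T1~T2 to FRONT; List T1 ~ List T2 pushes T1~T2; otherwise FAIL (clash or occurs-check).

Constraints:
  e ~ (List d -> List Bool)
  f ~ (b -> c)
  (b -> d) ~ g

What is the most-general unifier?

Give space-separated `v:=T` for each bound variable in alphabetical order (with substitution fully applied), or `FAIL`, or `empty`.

Answer: e:=(List d -> List Bool) f:=(b -> c) g:=(b -> d)

Derivation:
step 1: unify e ~ (List d -> List Bool)  [subst: {-} | 2 pending]
  bind e := (List d -> List Bool)
step 2: unify f ~ (b -> c)  [subst: {e:=(List d -> List Bool)} | 1 pending]
  bind f := (b -> c)
step 3: unify (b -> d) ~ g  [subst: {e:=(List d -> List Bool), f:=(b -> c)} | 0 pending]
  bind g := (b -> d)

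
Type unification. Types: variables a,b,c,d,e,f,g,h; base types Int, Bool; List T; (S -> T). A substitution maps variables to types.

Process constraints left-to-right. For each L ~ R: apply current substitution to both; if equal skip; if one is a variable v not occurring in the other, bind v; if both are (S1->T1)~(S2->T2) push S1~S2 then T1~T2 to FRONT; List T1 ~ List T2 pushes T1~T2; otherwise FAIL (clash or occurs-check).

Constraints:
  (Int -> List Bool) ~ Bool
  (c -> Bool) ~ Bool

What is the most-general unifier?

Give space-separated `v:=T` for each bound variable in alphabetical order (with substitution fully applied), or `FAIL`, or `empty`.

Answer: FAIL

Derivation:
step 1: unify (Int -> List Bool) ~ Bool  [subst: {-} | 1 pending]
  clash: (Int -> List Bool) vs Bool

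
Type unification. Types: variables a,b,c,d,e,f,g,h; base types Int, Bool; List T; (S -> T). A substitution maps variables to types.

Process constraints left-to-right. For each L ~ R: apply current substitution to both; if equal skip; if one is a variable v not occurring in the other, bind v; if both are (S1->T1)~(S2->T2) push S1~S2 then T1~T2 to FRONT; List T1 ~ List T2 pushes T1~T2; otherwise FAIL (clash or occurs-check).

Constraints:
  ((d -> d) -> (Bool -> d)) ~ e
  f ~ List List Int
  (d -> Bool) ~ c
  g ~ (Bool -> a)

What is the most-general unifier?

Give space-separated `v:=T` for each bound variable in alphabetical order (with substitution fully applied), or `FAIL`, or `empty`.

Answer: c:=(d -> Bool) e:=((d -> d) -> (Bool -> d)) f:=List List Int g:=(Bool -> a)

Derivation:
step 1: unify ((d -> d) -> (Bool -> d)) ~ e  [subst: {-} | 3 pending]
  bind e := ((d -> d) -> (Bool -> d))
step 2: unify f ~ List List Int  [subst: {e:=((d -> d) -> (Bool -> d))} | 2 pending]
  bind f := List List Int
step 3: unify (d -> Bool) ~ c  [subst: {e:=((d -> d) -> (Bool -> d)), f:=List List Int} | 1 pending]
  bind c := (d -> Bool)
step 4: unify g ~ (Bool -> a)  [subst: {e:=((d -> d) -> (Bool -> d)), f:=List List Int, c:=(d -> Bool)} | 0 pending]
  bind g := (Bool -> a)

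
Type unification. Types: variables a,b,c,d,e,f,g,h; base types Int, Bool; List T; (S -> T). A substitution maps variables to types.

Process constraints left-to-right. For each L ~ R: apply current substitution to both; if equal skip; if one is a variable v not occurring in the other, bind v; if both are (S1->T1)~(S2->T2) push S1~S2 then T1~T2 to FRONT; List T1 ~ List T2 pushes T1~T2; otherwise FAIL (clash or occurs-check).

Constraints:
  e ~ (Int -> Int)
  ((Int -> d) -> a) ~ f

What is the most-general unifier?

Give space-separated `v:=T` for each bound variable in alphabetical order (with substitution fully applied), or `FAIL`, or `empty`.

Answer: e:=(Int -> Int) f:=((Int -> d) -> a)

Derivation:
step 1: unify e ~ (Int -> Int)  [subst: {-} | 1 pending]
  bind e := (Int -> Int)
step 2: unify ((Int -> d) -> a) ~ f  [subst: {e:=(Int -> Int)} | 0 pending]
  bind f := ((Int -> d) -> a)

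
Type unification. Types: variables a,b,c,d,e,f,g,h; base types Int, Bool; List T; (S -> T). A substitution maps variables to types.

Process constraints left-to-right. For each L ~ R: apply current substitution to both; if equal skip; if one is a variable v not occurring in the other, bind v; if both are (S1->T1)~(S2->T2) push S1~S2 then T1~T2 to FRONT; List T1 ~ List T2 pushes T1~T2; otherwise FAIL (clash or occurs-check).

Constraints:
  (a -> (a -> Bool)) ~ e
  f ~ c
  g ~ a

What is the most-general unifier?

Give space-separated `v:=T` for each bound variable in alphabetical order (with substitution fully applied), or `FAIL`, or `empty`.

step 1: unify (a -> (a -> Bool)) ~ e  [subst: {-} | 2 pending]
  bind e := (a -> (a -> Bool))
step 2: unify f ~ c  [subst: {e:=(a -> (a -> Bool))} | 1 pending]
  bind f := c
step 3: unify g ~ a  [subst: {e:=(a -> (a -> Bool)), f:=c} | 0 pending]
  bind g := a

Answer: e:=(a -> (a -> Bool)) f:=c g:=a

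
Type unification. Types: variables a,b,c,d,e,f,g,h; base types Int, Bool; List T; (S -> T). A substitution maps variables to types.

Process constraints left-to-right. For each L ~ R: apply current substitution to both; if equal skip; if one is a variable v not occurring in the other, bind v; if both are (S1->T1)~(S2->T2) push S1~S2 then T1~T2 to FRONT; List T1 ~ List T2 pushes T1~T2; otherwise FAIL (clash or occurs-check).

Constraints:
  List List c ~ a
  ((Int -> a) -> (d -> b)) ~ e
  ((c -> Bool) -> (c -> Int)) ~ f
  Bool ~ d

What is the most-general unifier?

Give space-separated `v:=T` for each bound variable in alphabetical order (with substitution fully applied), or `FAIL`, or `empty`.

step 1: unify List List c ~ a  [subst: {-} | 3 pending]
  bind a := List List c
step 2: unify ((Int -> List List c) -> (d -> b)) ~ e  [subst: {a:=List List c} | 2 pending]
  bind e := ((Int -> List List c) -> (d -> b))
step 3: unify ((c -> Bool) -> (c -> Int)) ~ f  [subst: {a:=List List c, e:=((Int -> List List c) -> (d -> b))} | 1 pending]
  bind f := ((c -> Bool) -> (c -> Int))
step 4: unify Bool ~ d  [subst: {a:=List List c, e:=((Int -> List List c) -> (d -> b)), f:=((c -> Bool) -> (c -> Int))} | 0 pending]
  bind d := Bool

Answer: a:=List List c d:=Bool e:=((Int -> List List c) -> (Bool -> b)) f:=((c -> Bool) -> (c -> Int))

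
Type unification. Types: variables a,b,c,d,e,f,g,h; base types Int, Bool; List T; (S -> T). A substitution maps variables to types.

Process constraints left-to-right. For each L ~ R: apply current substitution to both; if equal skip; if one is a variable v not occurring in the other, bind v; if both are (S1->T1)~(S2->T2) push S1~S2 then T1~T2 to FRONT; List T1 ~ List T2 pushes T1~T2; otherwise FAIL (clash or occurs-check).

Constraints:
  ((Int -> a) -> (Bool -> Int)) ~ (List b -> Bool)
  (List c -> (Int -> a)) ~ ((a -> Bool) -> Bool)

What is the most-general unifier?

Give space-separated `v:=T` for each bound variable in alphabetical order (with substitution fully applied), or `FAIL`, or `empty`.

step 1: unify ((Int -> a) -> (Bool -> Int)) ~ (List b -> Bool)  [subst: {-} | 1 pending]
  -> decompose arrow: push (Int -> a)~List b, (Bool -> Int)~Bool
step 2: unify (Int -> a) ~ List b  [subst: {-} | 2 pending]
  clash: (Int -> a) vs List b

Answer: FAIL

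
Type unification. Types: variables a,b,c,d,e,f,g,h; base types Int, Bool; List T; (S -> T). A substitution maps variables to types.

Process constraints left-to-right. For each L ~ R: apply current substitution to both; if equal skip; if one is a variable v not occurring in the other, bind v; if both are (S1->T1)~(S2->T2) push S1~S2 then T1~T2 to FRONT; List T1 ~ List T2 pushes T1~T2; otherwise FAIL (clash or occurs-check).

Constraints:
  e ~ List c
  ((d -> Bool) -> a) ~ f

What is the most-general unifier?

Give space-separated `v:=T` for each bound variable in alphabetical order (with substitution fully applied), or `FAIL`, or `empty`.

step 1: unify e ~ List c  [subst: {-} | 1 pending]
  bind e := List c
step 2: unify ((d -> Bool) -> a) ~ f  [subst: {e:=List c} | 0 pending]
  bind f := ((d -> Bool) -> a)

Answer: e:=List c f:=((d -> Bool) -> a)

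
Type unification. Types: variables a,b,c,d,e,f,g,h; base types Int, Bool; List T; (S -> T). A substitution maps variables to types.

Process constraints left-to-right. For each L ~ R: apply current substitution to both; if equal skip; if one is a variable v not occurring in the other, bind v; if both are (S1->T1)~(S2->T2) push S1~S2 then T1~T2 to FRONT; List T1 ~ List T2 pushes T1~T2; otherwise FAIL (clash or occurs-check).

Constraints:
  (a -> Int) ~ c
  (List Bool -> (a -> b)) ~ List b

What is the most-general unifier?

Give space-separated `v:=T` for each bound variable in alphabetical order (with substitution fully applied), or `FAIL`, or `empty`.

Answer: FAIL

Derivation:
step 1: unify (a -> Int) ~ c  [subst: {-} | 1 pending]
  bind c := (a -> Int)
step 2: unify (List Bool -> (a -> b)) ~ List b  [subst: {c:=(a -> Int)} | 0 pending]
  clash: (List Bool -> (a -> b)) vs List b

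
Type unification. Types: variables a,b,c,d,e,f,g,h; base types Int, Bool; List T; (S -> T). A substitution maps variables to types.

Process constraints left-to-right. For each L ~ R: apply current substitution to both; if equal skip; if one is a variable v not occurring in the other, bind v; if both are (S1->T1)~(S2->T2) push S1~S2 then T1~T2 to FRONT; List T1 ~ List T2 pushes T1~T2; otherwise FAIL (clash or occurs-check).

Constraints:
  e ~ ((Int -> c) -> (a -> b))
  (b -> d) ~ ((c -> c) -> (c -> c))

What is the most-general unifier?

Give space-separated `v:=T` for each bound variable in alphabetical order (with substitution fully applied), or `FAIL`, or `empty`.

step 1: unify e ~ ((Int -> c) -> (a -> b))  [subst: {-} | 1 pending]
  bind e := ((Int -> c) -> (a -> b))
step 2: unify (b -> d) ~ ((c -> c) -> (c -> c))  [subst: {e:=((Int -> c) -> (a -> b))} | 0 pending]
  -> decompose arrow: push b~(c -> c), d~(c -> c)
step 3: unify b ~ (c -> c)  [subst: {e:=((Int -> c) -> (a -> b))} | 1 pending]
  bind b := (c -> c)
step 4: unify d ~ (c -> c)  [subst: {e:=((Int -> c) -> (a -> b)), b:=(c -> c)} | 0 pending]
  bind d := (c -> c)

Answer: b:=(c -> c) d:=(c -> c) e:=((Int -> c) -> (a -> (c -> c)))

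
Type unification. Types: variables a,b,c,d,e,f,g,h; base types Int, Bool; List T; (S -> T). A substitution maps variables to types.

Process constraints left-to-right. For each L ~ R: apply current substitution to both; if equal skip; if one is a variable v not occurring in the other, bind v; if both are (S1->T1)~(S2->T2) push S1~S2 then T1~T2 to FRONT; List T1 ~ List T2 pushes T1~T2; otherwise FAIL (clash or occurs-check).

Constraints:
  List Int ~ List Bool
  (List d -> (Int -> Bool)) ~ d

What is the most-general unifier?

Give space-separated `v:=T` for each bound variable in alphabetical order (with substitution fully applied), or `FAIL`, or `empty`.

Answer: FAIL

Derivation:
step 1: unify List Int ~ List Bool  [subst: {-} | 1 pending]
  -> decompose List: push Int~Bool
step 2: unify Int ~ Bool  [subst: {-} | 1 pending]
  clash: Int vs Bool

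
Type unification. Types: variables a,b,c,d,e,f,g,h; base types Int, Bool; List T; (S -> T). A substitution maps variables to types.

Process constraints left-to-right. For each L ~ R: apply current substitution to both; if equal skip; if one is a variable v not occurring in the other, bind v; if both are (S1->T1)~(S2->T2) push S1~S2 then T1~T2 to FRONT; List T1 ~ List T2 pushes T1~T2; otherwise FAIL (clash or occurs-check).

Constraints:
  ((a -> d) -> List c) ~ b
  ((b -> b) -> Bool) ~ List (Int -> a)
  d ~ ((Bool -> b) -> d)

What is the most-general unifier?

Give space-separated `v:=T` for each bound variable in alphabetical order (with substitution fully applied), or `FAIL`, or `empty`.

step 1: unify ((a -> d) -> List c) ~ b  [subst: {-} | 2 pending]
  bind b := ((a -> d) -> List c)
step 2: unify ((((a -> d) -> List c) -> ((a -> d) -> List c)) -> Bool) ~ List (Int -> a)  [subst: {b:=((a -> d) -> List c)} | 1 pending]
  clash: ((((a -> d) -> List c) -> ((a -> d) -> List c)) -> Bool) vs List (Int -> a)

Answer: FAIL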